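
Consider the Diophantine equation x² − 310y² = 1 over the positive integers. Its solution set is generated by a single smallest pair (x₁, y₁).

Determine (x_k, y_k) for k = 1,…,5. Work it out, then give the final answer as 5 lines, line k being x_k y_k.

[17; 1,1,1,1,5,…,1,1,34] for √310; ℓ=16 ⇒ convergent index 15
i=0: a=17 ⇒ p=17, q=1
i=1: a=1 ⇒ p=18, q=1
…
i=3: a=1 ⇒ p=53, q=3
i=4: a=1 ⇒ p=88, q=5
…
i=6: a=3 ⇒ p=1567, q=89
i=7: a=1 ⇒ p=2060, q=117
i=8: a=2 ⇒ p=5687, q=323
i=9: a=1 ⇒ p=7747, q=440
…
i=11: a=5 ⇒ p=152387, q=8655
…
i=13: a=1 ⇒ p=333702, q=18953
i=14: a=1 ⇒ p=515017, q=29251
i=15: a=1 ⇒ p=848719, q=48204
→ (848719, 48204).  Check: 848719²=720323940961, 310·48204²=720323940960, difference 1.
(x_2, y_2) = (848719·848719 + 310·48204·48204, 848719·48204 + 48204·848719) = (1440647881921, 81823301352)
(x_3, y_3) = (848719·1440647881921 + 310·48204·81823301352, 848719·81823301352 + 48204·1440647881921) = (2445410459391369679, 138889981000287972)
(x_4, y_4) = (848719·2445410459391369679 + 310·48204·138889981000287972, 848719·138889981000287972 + 48204·2445410459391369679) = (4150932639366927117300481, 235757131569084991314384)
(x_5, y_5) = (848719·4150932639366927117300481 + 310·48204·235757131569084991314384, 848719·235757131569084991314384 + 48204·4150932639366927117300481) = (7045950797499272621676902497999, 400183113896225599505705060220)

848719 48204
1440647881921 81823301352
2445410459391369679 138889981000287972
4150932639366927117300481 235757131569084991314384
7045950797499272621676902497999 400183113896225599505705060220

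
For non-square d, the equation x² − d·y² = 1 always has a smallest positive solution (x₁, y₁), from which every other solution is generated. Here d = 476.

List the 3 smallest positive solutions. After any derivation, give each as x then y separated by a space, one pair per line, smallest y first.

d=476: √d = [21; 1,4,2,10,2,4,1,42] (ℓ=8, even), read p_7/q_7
i=0: a=21 ⇒ p=21, q=1
…
i=2: a=4 ⇒ p=109, q=5
…
i=4: a=10 ⇒ p=2509, q=115
…
i=6: a=4 ⇒ p=23541, q=1079
i=7: a=1 ⇒ p=28799, q=1320
(x₁, y₁) = (28799, 1320);  28799² − 476·1320² = 1 ✓
n=2: (28799,1320)∘(28799,1320) = (28799·28799+476·1320·1320, 28799·1320+1320·28799) = (1658764801,76029360)
n=3: (1658764801,76029360)∘(28799,1320) = (28799·1658764801+476·1320·76029360, 28799·76029360+1320·1658764801) = (95541534979199,4379139075960)

28799 1320
1658764801 76029360
95541534979199 4379139075960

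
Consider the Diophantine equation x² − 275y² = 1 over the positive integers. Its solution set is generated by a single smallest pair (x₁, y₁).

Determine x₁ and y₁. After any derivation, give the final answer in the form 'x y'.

199 12

√275 → a₀=16, period (1,1,2,1,1,32); ℓ=6 even so k=5
k=0  a_k=16  p_k/q_k = 16/1
…
k=4  a_k=1  p_k/q_k = 116/7
k=5  a_k=1  p_k/q_k = 199/12
→ (199, 12).  Check: 199²=39601, 275·12²=39600, difference 1.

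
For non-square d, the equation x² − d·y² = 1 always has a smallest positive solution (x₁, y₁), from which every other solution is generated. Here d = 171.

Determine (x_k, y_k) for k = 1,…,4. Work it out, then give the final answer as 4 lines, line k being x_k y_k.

d=171: √d = [13; 13,26] (ℓ=2, even), read p_1/q_1
a_0=13:  p_0=13·1+0=13,  q_0=13·0+1=1
a_1=13:  p_1=13·13+1=170,  q_1=13·1+0=13
→ (170, 13).  Check: 170²=28900, 171·13²=28899, difference 1.
k=2:  x_2 = 170·170+171·13·13 = 57799,  y_2 = 170·13+13·170 = 4420
k=3:  x_3 = 170·57799+171·13·4420 = 19651490,  y_3 = 170·4420+13·57799 = 1502787
k=4:  x_4 = 170·19651490+171·13·1502787 = 6681448801,  y_4 = 170·1502787+13·19651490 = 510943160

170 13
57799 4420
19651490 1502787
6681448801 510943160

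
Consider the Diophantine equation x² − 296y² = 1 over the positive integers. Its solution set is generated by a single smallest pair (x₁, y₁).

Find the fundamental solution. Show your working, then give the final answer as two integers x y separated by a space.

3699 215

√296 → a₀=17, period (4,1,7,1,4,34); ℓ=6 even so k=5
i=0: a=17 ⇒ p=17, q=1
i=1: a=4 ⇒ p=69, q=4
i=2: a=1 ⇒ p=86, q=5
i=3: a=7 ⇒ p=671, q=39
i=4: a=1 ⇒ p=757, q=44
i=5: a=4 ⇒ p=3699, q=215
fundamental: x₁=3699, y₁=215  (since 13682601 − 296·46225 = 1)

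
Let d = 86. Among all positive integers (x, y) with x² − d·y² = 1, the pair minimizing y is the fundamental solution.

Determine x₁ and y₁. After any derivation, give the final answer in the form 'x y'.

[9; 3,1,1,1,8,1,1,1,3,18] for √86; ℓ=10 ⇒ convergent index 9
step 0: (9, 1)  from 9·(1,0) + (0,1)
…
step 2: (37, 4)  from 1·(28,3) + (9,1)
step 3: (65, 7)  from 1·(37,4) + (28,3)
step 4: (102, 11)  from 1·(65,7) + (37,4)
step 5: (881, 95)  from 8·(102,11) + (65,7)
step 6: (983, 106)  from 1·(881,95) + (102,11)
…
step 8: (2847, 307)  from 1·(1864,201) + (983,106)
step 9: (10405, 1122)  from 3·(2847,307) + (1864,201)
(x₁, y₁) = (10405, 1122);  10405² − 86·1122² = 1 ✓

10405 1122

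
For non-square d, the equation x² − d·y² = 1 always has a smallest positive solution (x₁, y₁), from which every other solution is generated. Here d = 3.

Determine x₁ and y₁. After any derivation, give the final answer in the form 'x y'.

2 1

d=3: √d = [1; 1,2] (ℓ=2, even), read p_1/q_1
step 0: (1, 1)  from 1·(1,0) + (0,1)
step 1: (2, 1)  from 1·(1,1) + (1,0)
→ (2, 1).  Check: 2²=4, 3·1²=3, difference 1.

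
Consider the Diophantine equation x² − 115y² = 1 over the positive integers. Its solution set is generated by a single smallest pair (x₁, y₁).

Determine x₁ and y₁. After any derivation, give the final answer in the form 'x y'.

1126 105

d=115: √d = [10; 1,2,1,1,1,1,1,2,1,20] (ℓ=10, even), read p_9/q_9
step 0: (10, 1)  from 10·(1,0) + (0,1)
step 1: (11, 1)  from 1·(10,1) + (1,0)
step 2: (32, 3)  from 2·(11,1) + (10,1)
step 3: (43, 4)  from 1·(32,3) + (11,1)
step 4: (75, 7)  from 1·(43,4) + (32,3)
…
step 6: (193, 18)  from 1·(118,11) + (75,7)
step 7: (311, 29)  from 1·(193,18) + (118,11)
step 8: (815, 76)  from 2·(311,29) + (193,18)
step 9: (1126, 105)  from 1·(815,76) + (311,29)
fundamental: x₁=1126, y₁=105  (since 1267876 − 115·11025 = 1)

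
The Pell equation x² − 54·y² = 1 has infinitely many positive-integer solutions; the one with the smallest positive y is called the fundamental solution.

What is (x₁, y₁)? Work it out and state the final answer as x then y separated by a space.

485 66

d=54: √d = [7; 2,1,6,1,2,14] (ℓ=6, even), read p_5/q_5
i=0: a=7 ⇒ p=7, q=1
i=1: a=2 ⇒ p=15, q=2
i=2: a=1 ⇒ p=22, q=3
…
i=4: a=1 ⇒ p=169, q=23
i=5: a=2 ⇒ p=485, q=66
(x₁, y₁) = (485, 66);  485² − 54·66² = 1 ✓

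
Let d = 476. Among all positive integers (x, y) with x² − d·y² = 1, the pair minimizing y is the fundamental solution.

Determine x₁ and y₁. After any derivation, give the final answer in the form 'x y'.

28799 1320

√476 = [21; 1,4,2,10,2,4,1,42, …], period ℓ=8 (even) → k=7
i=0: a=21 ⇒ p=21, q=1
…
i=3: a=2 ⇒ p=240, q=11
…
i=6: a=4 ⇒ p=23541, q=1079
i=7: a=1 ⇒ p=28799, q=1320
(x₁, y₁) = (28799, 1320);  28799² − 476·1320² = 1 ✓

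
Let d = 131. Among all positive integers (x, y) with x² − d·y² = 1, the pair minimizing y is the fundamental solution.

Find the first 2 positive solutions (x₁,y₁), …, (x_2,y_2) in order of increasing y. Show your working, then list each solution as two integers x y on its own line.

d=131: √d = [11; 2,4,11,4,2,22] (ℓ=6, even), read p_5/q_5
k=0  a_k=11  p_k/q_k = 11/1
k=1  a_k=2  p_k/q_k = 23/2
…
k=3  a_k=11  p_k/q_k = 1156/101
k=4  a_k=4  p_k/q_k = 4727/413
k=5  a_k=2  p_k/q_k = 10610/927
fundamental: x₁=10610, y₁=927  (since 112572100 − 131·859329 = 1)
(x_2, y_2) = (10610·10610 + 131·927·927, 10610·927 + 927·10610) = (225144199, 19670940)

10610 927
225144199 19670940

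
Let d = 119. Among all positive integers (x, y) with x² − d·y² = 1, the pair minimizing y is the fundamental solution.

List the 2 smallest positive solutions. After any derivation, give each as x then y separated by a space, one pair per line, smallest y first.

√119 = [10; 1,9,1,20, …], period ℓ=4 (even) → k=3
i=0: a=10 ⇒ p=10, q=1
…
i=2: a=9 ⇒ p=109, q=10
i=3: a=1 ⇒ p=120, q=11
→ (120, 11).  Check: 120²=14400, 119·11²=14399, difference 1.
k=2:  x_2 = 120·120+119·11·11 = 28799,  y_2 = 120·11+11·120 = 2640

120 11
28799 2640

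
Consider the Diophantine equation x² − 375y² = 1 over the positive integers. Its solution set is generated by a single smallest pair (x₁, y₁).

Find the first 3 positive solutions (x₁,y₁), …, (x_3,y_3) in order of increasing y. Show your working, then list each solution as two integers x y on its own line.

15124 781
457470751 23623688
13837575261124 714569313843

d=375: √d = [19; 2,1,2,1,5,1,2,1,2,38] (ℓ=10, even), read p_9/q_9
i=0: a=19 ⇒ p=19, q=1
…
i=4: a=1 ⇒ p=213, q=11
…
i=6: a=1 ⇒ p=1433, q=74
…
i=8: a=1 ⇒ p=5519, q=285
i=9: a=2 ⇒ p=15124, q=781
fundamental: x₁=15124, y₁=781  (since 228735376 − 375·609961 = 1)
n=2: (15124,781)∘(15124,781) = (15124·15124+375·781·781, 15124·781+781·15124) = (457470751,23623688)
n=3: (457470751,23623688)∘(15124,781) = (15124·457470751+375·781·23623688, 15124·23623688+781·457470751) = (13837575261124,714569313843)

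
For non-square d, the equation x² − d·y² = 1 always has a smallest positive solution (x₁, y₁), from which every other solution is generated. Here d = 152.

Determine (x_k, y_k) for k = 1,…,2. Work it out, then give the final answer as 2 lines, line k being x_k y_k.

√152 = [12; 3,24, …], period ℓ=2 (even) → k=1
a_0=12:  p_0=12·1+0=12,  q_0=12·0+1=1
a_1=3:  p_1=3·12+1=37,  q_1=3·1+0=3
fundamental: x₁=37, y₁=3  (since 1369 − 152·9 = 1)
(x_2, y_2) = (37·37 + 152·3·3, 37·3 + 3·37) = (2737, 222)

37 3
2737 222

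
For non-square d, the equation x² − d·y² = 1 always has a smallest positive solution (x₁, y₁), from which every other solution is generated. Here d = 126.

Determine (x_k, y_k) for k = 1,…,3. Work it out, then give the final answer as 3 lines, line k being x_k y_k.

449 40
403201 35920
362074049 32256120

√126 = [11; 4,2,4,22, …], period ℓ=4 (even) → k=3
i=0: a=11 ⇒ p=11, q=1
…
i=2: a=2 ⇒ p=101, q=9
i=3: a=4 ⇒ p=449, q=40
→ (449, 40).  Check: 449²=201601, 126·40²=201600, difference 1.
k=2:  x_2 = 449·449+126·40·40 = 403201,  y_2 = 449·40+40·449 = 35920
k=3:  x_3 = 449·403201+126·40·35920 = 362074049,  y_3 = 449·35920+40·403201 = 32256120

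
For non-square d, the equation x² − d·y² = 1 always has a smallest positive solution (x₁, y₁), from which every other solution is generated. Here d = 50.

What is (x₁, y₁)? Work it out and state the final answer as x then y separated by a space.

99 14

√50 = [7; 14, …], period ℓ=1 (odd) → k=1
i=0: a=7 ⇒ p=7, q=1
i=1: a=14 ⇒ p=99, q=14
(x₁, y₁) = (99, 14);  99² − 50·14² = 1 ✓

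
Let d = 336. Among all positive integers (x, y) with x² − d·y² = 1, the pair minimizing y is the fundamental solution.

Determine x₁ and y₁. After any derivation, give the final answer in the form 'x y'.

55 3

√336 = [18; 3,36, …], period ℓ=2 (even) → k=1
k=0  a_k=18  p_k/q_k = 18/1
k=1  a_k=3  p_k/q_k = 55/3
(x₁, y₁) = (55, 3);  55² − 336·3² = 1 ✓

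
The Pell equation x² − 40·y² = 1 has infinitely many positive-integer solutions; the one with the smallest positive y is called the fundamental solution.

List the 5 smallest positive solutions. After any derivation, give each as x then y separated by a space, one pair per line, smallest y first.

19 3
721 114
27379 4329
1039681 164388
39480499 6242415

√40 = [6; 3,12, …], period ℓ=2 (even) → k=1
a_0=6:  p_0=6·1+0=6,  q_0=6·0+1=1
a_1=3:  p_1=3·6+1=19,  q_1=3·1+0=3
→ (19, 3).  Check: 19²=361, 40·3²=360, difference 1.
(x_2, y_2) = (19·19 + 40·3·3, 19·3 + 3·19) = (721, 114)
(x_3, y_3) = (19·721 + 40·3·114, 19·114 + 3·721) = (27379, 4329)
(x_4, y_4) = (19·27379 + 40·3·4329, 19·4329 + 3·27379) = (1039681, 164388)
(x_5, y_5) = (19·1039681 + 40·3·164388, 19·164388 + 3·1039681) = (39480499, 6242415)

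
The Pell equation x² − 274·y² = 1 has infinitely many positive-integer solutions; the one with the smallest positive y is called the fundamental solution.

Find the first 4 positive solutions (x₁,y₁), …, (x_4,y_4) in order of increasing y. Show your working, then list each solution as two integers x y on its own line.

√274 → a₀=16, period (1,1,4,4,1,1,32); ℓ=7 odd so k=13
i=0: a=16 ⇒ p=16, q=1
…
i=3: a=4 ⇒ p=149, q=9
…
i=6: a=1 ⇒ p=1407, q=85
i=7: a=32 ⇒ p=45802, q=2767
…
i=9: a=1 ⇒ p=93011, q=5619
i=10: a=4 ⇒ p=419253, q=25328
…
i=12: a=1 ⇒ p=2189276, q=132259
i=13: a=1 ⇒ p=3959299, q=239190
→ (3959299, 239190).  Check: 3959299²=15676048571401, 274·239190²=15676048571400, difference 1.
(x_2, y_2) = (3959299·3959299 + 274·239190·239190, 3959299·239190 + 239190·3959299) = (31352097142801, 1894049455620)
(x_3, y_3) = (3959299·31352097142801 + 274·239190·1894049455620, 3959299·1894049455620 + 239190·31352097142801) = (248264653730785753699, 14998216231173381570)
(x_4, y_4) = (3959299·248264653730785753699 + 274·239190·14998216231173381570, 3959299·14998216231173381570 + 239190·248264653730785753699) = (1965907990503261255572251201, 118764845051735182903983240)

3959299 239190
31352097142801 1894049455620
248264653730785753699 14998216231173381570
1965907990503261255572251201 118764845051735182903983240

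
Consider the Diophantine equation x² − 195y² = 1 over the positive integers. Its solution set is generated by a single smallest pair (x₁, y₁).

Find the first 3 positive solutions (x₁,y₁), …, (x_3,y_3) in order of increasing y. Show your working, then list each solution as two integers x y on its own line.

14 1
391 28
10934 783

√195 → a₀=13, period (1,26); ℓ=2 even so k=1
step 0: (13, 1)  from 13·(1,0) + (0,1)
step 1: (14, 1)  from 1·(13,1) + (1,0)
→ (14, 1).  Check: 14²=196, 195·1²=195, difference 1.
n=2: (14,1)∘(14,1) = (14·14+195·1·1, 14·1+1·14) = (391,28)
n=3: (391,28)∘(14,1) = (14·391+195·1·28, 14·28+1·391) = (10934,783)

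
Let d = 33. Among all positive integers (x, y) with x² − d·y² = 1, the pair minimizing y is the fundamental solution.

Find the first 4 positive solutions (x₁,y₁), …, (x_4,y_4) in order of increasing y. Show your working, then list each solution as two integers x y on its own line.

[5; 1,2,1,10] for √33; ℓ=4 ⇒ convergent index 3
step 0: (5, 1)  from 5·(1,0) + (0,1)
…
step 2: (17, 3)  from 2·(6,1) + (5,1)
step 3: (23, 4)  from 1·(17,3) + (6,1)
fundamental: x₁=23, y₁=4  (since 529 − 33·16 = 1)
n=2: (23,4)∘(23,4) = (23·23+33·4·4, 23·4+4·23) = (1057,184)
n=3: (1057,184)∘(23,4) = (23·1057+33·4·184, 23·184+4·1057) = (48599,8460)
n=4: (48599,8460)∘(23,4) = (23·48599+33·4·8460, 23·8460+4·48599) = (2234497,388976)

23 4
1057 184
48599 8460
2234497 388976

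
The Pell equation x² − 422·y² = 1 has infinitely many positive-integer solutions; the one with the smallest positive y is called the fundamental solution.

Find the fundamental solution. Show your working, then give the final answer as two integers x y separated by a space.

[20; 1,1,5,2,1,…,1,1,40] for √422; ℓ=14 ⇒ convergent index 13
k=0  a_k=20  p_k/q_k = 20/1
k=1  a_k=1  p_k/q_k = 21/1
k=2  a_k=1  p_k/q_k = 41/2
k=3  a_k=5  p_k/q_k = 226/11
…
k=5  a_k=1  p_k/q_k = 719/35
k=6  a_k=3  p_k/q_k = 2650/129
…
k=10  a_k=2  p_k/q_k = 598859/29152
k=11  a_k=5  p_k/q_k = 3211821/156349
k=12  a_k=1  p_k/q_k = 3810680/185501
k=13  a_k=1  p_k/q_k = 7022501/341850
fundamental: x₁=7022501, y₁=341850  (since 49315520295001 − 422·116861422500 = 1)

7022501 341850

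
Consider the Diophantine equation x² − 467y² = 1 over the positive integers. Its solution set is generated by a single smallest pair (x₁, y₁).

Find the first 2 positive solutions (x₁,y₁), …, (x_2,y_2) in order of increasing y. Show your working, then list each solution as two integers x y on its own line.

1625626 75225
5285319783751 244575431700

[21; 1,1,1,1,3,…,1,1,42] for √467; ℓ=14 ⇒ convergent index 13
a_0=21:  p_0=21·1+0=21,  q_0=21·0+1=1
…
a_4=1:  p_4=1·65+43=108,  q_4=1·3+2=5
…
a_6=3:  p_6=3·389+108=1275,  q_6=3·18+5=59
a_7=21:  p_7=21·1275+389=27164,  q_7=21·59+18=1257
a_8=3:  p_8=3·27164+1275=82767,  q_8=3·1257+59=3830
…
a_10=1:  p_10=1·275465+82767=358232,  q_10=1·12747+3830=16577
…
a_12=1:  p_12=1·633697+358232=991929,  q_12=1·29324+16577=45901
a_13=1:  p_13=1·991929+633697=1625626,  q_13=1·45901+29324=75225
→ (1625626, 75225).  Check: 1625626²=2642659891876, 467·75225²=2642659891875, difference 1.
n=2: (1625626,75225)∘(1625626,75225) = (1625626·1625626+467·75225·75225, 1625626·75225+75225·1625626) = (5285319783751,244575431700)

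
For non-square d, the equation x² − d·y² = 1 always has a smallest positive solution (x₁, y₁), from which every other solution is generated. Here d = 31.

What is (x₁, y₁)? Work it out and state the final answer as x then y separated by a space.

1520 273

√31 = [5; 1,1,3,5,3,1,1,10, …], period ℓ=8 (even) → k=7
step 0: (5, 1)  from 5·(1,0) + (0,1)
…
step 2: (11, 2)  from 1·(6,1) + (5,1)
…
step 4: (206, 37)  from 5·(39,7) + (11,2)
…
step 6: (863, 155)  from 1·(657,118) + (206,37)
step 7: (1520, 273)  from 1·(863,155) + (657,118)
→ (1520, 273).  Check: 1520²=2310400, 31·273²=2310399, difference 1.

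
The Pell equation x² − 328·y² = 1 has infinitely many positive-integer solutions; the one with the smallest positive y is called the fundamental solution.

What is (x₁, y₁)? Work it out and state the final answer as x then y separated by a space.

163 9

√328 → a₀=18, period (9,36); ℓ=2 even so k=1
i=0: a=18 ⇒ p=18, q=1
i=1: a=9 ⇒ p=163, q=9
→ (163, 9).  Check: 163²=26569, 328·9²=26568, difference 1.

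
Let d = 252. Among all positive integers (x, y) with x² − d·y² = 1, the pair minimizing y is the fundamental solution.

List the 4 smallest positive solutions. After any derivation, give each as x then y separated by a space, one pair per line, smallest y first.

127 8
32257 2032
8193151 516120
2081028097 131092448

d=252: √d = [15; 1,6,1,30] (ℓ=4, even), read p_3/q_3
k=0  a_k=15  p_k/q_k = 15/1
k=1  a_k=1  p_k/q_k = 16/1
k=2  a_k=6  p_k/q_k = 111/7
k=3  a_k=1  p_k/q_k = 127/8
fundamental: x₁=127, y₁=8  (since 16129 − 252·64 = 1)
n=2: (127,8)∘(127,8) = (127·127+252·8·8, 127·8+8·127) = (32257,2032)
n=3: (32257,2032)∘(127,8) = (127·32257+252·8·2032, 127·2032+8·32257) = (8193151,516120)
n=4: (8193151,516120)∘(127,8) = (127·8193151+252·8·516120, 127·516120+8·8193151) = (2081028097,131092448)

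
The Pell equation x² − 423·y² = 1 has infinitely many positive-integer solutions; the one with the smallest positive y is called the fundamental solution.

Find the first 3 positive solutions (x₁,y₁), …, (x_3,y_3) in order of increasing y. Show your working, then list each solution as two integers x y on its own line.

4607 224
42448897 2063936
391124132351 19017106080

√423 = [20; 1,1,3,4,3,1,1,40, …], period ℓ=8 (even) → k=7
i=0: a=20 ⇒ p=20, q=1
…
i=2: a=1 ⇒ p=41, q=2
i=3: a=3 ⇒ p=144, q=7
i=4: a=4 ⇒ p=617, q=30
i=5: a=3 ⇒ p=1995, q=97
i=6: a=1 ⇒ p=2612, q=127
i=7: a=1 ⇒ p=4607, q=224
fundamental: x₁=4607, y₁=224  (since 21224449 − 423·50176 = 1)
(x_2, y_2) = (4607·4607 + 423·224·224, 4607·224 + 224·4607) = (42448897, 2063936)
(x_3, y_3) = (4607·42448897 + 423·224·2063936, 4607·2063936 + 224·42448897) = (391124132351, 19017106080)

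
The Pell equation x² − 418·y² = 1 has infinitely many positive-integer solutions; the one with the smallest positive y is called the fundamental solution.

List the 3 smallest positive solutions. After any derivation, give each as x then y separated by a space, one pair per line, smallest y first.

d=418: √d = [20; 2,4,20,4,2,40] (ℓ=6, even), read p_5/q_5
step 0: (20, 1)  from 20·(1,0) + (0,1)
…
step 4: (15068, 737)  from 4·(3721,182) + (184,9)
step 5: (33857, 1656)  from 2·(15068,737) + (3721,182)
fundamental: x₁=33857, y₁=1656  (since 1146296449 − 418·2742336 = 1)
n=2: (33857,1656)∘(33857,1656) = (33857·33857+418·1656·1656, 33857·1656+1656·33857) = (2292592897,112134384)
n=3: (2292592897,112134384)∘(33857,1656) = (33857·2292592897+418·1656·112134384, 33857·112134384+1656·2292592897) = (155240635393601,7593067676520)

33857 1656
2292592897 112134384
155240635393601 7593067676520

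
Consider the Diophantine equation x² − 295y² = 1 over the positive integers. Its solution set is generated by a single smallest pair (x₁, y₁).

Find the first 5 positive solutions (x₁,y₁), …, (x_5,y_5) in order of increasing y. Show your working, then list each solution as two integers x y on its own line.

2024999 117900
8201241900001 477494764200
33215013292518224999 1933852840020353700
134520737404664024967600001 7832100134376274949528400
544808717447381276777437550624999 31719989880021710940200100589500

[17; 5,1,2,3,2,6,2,3,2,1,5,34] for √295; ℓ=12 ⇒ convergent index 11
k=0  a_k=17  p_k/q_k = 17/1
k=1  a_k=5  p_k/q_k = 86/5
…
k=3  a_k=2  p_k/q_k = 292/17
…
k=8  a_k=3  p_k/q_k = 108103/6294
…
k=10  a_k=1  p_k/q_k = 355517/20699
k=11  a_k=5  p_k/q_k = 2024999/117900
→ (2024999, 117900).  Check: 2024999²=4100620950001, 295·117900²=4100620950000, difference 1.
k=2:  x_2 = 2024999·2024999+295·117900·117900 = 8201241900001,  y_2 = 2024999·117900+117900·2024999 = 477494764200
k=3:  x_3 = 2024999·8201241900001+295·117900·477494764200 = 33215013292518224999,  y_3 = 2024999·477494764200+117900·8201241900001 = 1933852840020353700
k=4:  x_4 = 2024999·33215013292518224999+295·117900·1933852840020353700 = 134520737404664024967600001,  y_4 = 2024999·1933852840020353700+117900·33215013292518224999 = 7832100134376274949528400
k=5:  x_5 = 2024999·134520737404664024967600001+295·117900·7832100134376274949528400 = 544808717447381276777437550624999,  y_5 = 2024999·7832100134376274949528400+117900·134520737404664024967600001 = 31719989880021710940200100589500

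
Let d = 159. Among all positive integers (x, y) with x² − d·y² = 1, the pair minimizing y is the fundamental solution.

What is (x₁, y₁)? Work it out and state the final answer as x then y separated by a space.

1324 105

√159 → a₀=12, period (1,1,1,1,3,1,1,1,1,24); ℓ=10 even so k=9
step 0: (12, 1)  from 12·(1,0) + (0,1)
…
step 2: (25, 2)  from 1·(13,1) + (12,1)
…
step 6: (290, 23)  from 1·(227,18) + (63,5)
step 7: (517, 41)  from 1·(290,23) + (227,18)
step 8: (807, 64)  from 1·(517,41) + (290,23)
step 9: (1324, 105)  from 1·(807,64) + (517,41)
(x₁, y₁) = (1324, 105);  1324² − 159·105² = 1 ✓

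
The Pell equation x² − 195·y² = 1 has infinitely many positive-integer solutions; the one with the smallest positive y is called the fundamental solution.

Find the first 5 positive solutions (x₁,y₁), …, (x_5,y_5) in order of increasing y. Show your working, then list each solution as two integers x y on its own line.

14 1
391 28
10934 783
305761 21896
8550374 612305

d=195: √d = [13; 1,26] (ℓ=2, even), read p_1/q_1
i=0: a=13 ⇒ p=13, q=1
i=1: a=1 ⇒ p=14, q=1
fundamental: x₁=14, y₁=1  (since 196 − 195·1 = 1)
n=2: (14,1)∘(14,1) = (14·14+195·1·1, 14·1+1·14) = (391,28)
n=3: (391,28)∘(14,1) = (14·391+195·1·28, 14·28+1·391) = (10934,783)
n=4: (10934,783)∘(14,1) = (14·10934+195·1·783, 14·783+1·10934) = (305761,21896)
n=5: (305761,21896)∘(14,1) = (14·305761+195·1·21896, 14·21896+1·305761) = (8550374,612305)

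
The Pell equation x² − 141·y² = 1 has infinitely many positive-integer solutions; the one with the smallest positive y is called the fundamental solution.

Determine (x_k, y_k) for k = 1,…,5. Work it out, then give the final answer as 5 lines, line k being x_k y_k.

√141 → a₀=11, period (1,6,1,22); ℓ=4 even so k=3
step 0: (11, 1)  from 11·(1,0) + (0,1)
step 1: (12, 1)  from 1·(11,1) + (1,0)
step 2: (83, 7)  from 6·(12,1) + (11,1)
step 3: (95, 8)  from 1·(83,7) + (12,1)
fundamental: x₁=95, y₁=8  (since 9025 − 141·64 = 1)
k=2:  x_2 = 95·95+141·8·8 = 18049,  y_2 = 95·8+8·95 = 1520
k=3:  x_3 = 95·18049+141·8·1520 = 3429215,  y_3 = 95·1520+8·18049 = 288792
k=4:  x_4 = 95·3429215+141·8·288792 = 651532801,  y_4 = 95·288792+8·3429215 = 54868960
k=5:  x_5 = 95·651532801+141·8·54868960 = 123787802975,  y_5 = 95·54868960+8·651532801 = 10424813608

95 8
18049 1520
3429215 288792
651532801 54868960
123787802975 10424813608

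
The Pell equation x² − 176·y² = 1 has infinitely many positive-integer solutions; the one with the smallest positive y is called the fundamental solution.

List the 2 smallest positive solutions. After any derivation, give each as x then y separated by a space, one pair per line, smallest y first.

199 15
79201 5970

d=176: √d = [13; 3,1,3,26] (ℓ=4, even), read p_3/q_3
i=0: a=13 ⇒ p=13, q=1
i=1: a=3 ⇒ p=40, q=3
i=2: a=1 ⇒ p=53, q=4
i=3: a=3 ⇒ p=199, q=15
(x₁, y₁) = (199, 15);  199² − 176·15² = 1 ✓
n=2: (199,15)∘(199,15) = (199·199+176·15·15, 199·15+15·199) = (79201,5970)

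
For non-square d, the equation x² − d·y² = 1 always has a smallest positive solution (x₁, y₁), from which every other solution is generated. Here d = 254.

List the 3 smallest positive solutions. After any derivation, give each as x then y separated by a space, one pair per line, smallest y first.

255 16
130049 8160
66324735 4161584

d=254: √d = [15; 1,14,1,30] (ℓ=4, even), read p_3/q_3
k=0  a_k=15  p_k/q_k = 15/1
…
k=2  a_k=14  p_k/q_k = 239/15
k=3  a_k=1  p_k/q_k = 255/16
fundamental: x₁=255, y₁=16  (since 65025 − 254·256 = 1)
(255+16√254)^2 = 130049 + 8160√254
(255+16√254)^3 = 66324735 + 4161584√254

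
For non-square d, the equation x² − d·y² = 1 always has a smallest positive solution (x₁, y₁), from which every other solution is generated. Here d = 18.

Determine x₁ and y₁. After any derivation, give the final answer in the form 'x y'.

√18 → a₀=4, period (4,8); ℓ=2 even so k=1
i=0: a=4 ⇒ p=4, q=1
i=1: a=4 ⇒ p=17, q=4
(x₁, y₁) = (17, 4);  17² − 18·4² = 1 ✓

17 4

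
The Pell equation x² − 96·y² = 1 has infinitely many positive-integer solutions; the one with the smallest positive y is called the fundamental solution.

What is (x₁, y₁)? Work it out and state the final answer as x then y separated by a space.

√96 = [9; 1,3,1,18, …], period ℓ=4 (even) → k=3
i=0: a=9 ⇒ p=9, q=1
…
i=2: a=3 ⇒ p=39, q=4
i=3: a=1 ⇒ p=49, q=5
(x₁, y₁) = (49, 5);  49² − 96·5² = 1 ✓

49 5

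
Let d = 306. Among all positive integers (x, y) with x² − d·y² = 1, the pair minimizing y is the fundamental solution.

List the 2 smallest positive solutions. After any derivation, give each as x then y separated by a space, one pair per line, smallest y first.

[17; 2,34] for √306; ℓ=2 ⇒ convergent index 1
k=0  a_k=17  p_k/q_k = 17/1
k=1  a_k=2  p_k/q_k = 35/2
fundamental: x₁=35, y₁=2  (since 1225 − 306·4 = 1)
(x_2, y_2) = (35·35 + 306·2·2, 35·2 + 2·35) = (2449, 140)

35 2
2449 140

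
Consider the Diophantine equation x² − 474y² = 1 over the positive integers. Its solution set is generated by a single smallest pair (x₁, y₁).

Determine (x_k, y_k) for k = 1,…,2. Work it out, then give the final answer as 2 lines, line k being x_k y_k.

d=474: √d = [21; 1,3,2,1,1,…,3,1,42] (ℓ=14, even), read p_13/q_13
step 0: (21, 1)  from 21·(1,0) + (0,1)
step 1: (22, 1)  from 1·(21,1) + (1,0)
step 2: (87, 4)  from 3·(22,1) + (21,1)
step 3: (196, 9)  from 2·(87,4) + (22,1)
…
step 7: (5051, 232)  from 6·(762,35) + (479,22)
step 8: (5813, 267)  from 1·(5051,232) + (762,35)
…
step 11: (44218, 2031)  from 2·(16677,766) + (10864,499)
step 12: (149331, 6859)  from 3·(44218,2031) + (16677,766)
step 13: (193549, 8890)  from 1·(149331,6859) + (44218,2031)
→ (193549, 8890).  Check: 193549²=37461215401, 474·8890²=37461215400, difference 1.
k=2:  x_2 = 193549·193549+474·8890·8890 = 74922430801,  y_2 = 193549·8890+8890·193549 = 3441301220

193549 8890
74922430801 3441301220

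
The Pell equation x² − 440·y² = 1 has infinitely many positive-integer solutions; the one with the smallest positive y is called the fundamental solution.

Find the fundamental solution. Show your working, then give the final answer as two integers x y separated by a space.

√440 = [20; 1,40, …], period ℓ=2 (even) → k=1
i=0: a=20 ⇒ p=20, q=1
i=1: a=1 ⇒ p=21, q=1
→ (21, 1).  Check: 21²=441, 440·1²=440, difference 1.

21 1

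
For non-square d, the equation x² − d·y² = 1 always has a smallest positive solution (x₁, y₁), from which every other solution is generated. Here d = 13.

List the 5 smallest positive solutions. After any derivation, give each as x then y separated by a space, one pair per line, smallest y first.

649 180
842401 233640
1093435849 303264540
1419278889601 393637139280
1842222905266249 510940703520900

d=13: √d = [3; 1,1,1,1,6] (ℓ=5, odd), read p_9/q_9
step 0: (3, 1)  from 3·(1,0) + (0,1)
…
step 3: (11, 3)  from 1·(7,2) + (4,1)
…
step 7: (256, 71)  from 1·(137,38) + (119,33)
step 8: (393, 109)  from 1·(256,71) + (137,38)
step 9: (649, 180)  from 1·(393,109) + (256,71)
fundamental: x₁=649, y₁=180  (since 421201 − 13·32400 = 1)
k=2:  x_2 = 649·649+13·180·180 = 842401,  y_2 = 649·180+180·649 = 233640
k=3:  x_3 = 649·842401+13·180·233640 = 1093435849,  y_3 = 649·233640+180·842401 = 303264540
k=4:  x_4 = 649·1093435849+13·180·303264540 = 1419278889601,  y_4 = 649·303264540+180·1093435849 = 393637139280
k=5:  x_5 = 649·1419278889601+13·180·393637139280 = 1842222905266249,  y_5 = 649·393637139280+180·1419278889601 = 510940703520900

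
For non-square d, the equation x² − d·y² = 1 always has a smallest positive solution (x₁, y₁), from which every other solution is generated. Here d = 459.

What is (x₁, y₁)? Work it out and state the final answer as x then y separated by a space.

499850 23331

[21; 2,2,1,4,21,4,1,2,2,42] for √459; ℓ=10 ⇒ convergent index 9
step 0: (21, 1)  from 21·(1,0) + (0,1)
step 1: (43, 2)  from 2·(21,1) + (1,0)
step 2: (107, 5)  from 2·(43,2) + (21,1)
step 3: (150, 7)  from 1·(107,5) + (43,2)
step 4: (707, 33)  from 4·(150,7) + (107,5)
…
step 6: (60695, 2833)  from 4·(14997,700) + (707,33)
step 7: (75692, 3533)  from 1·(60695,2833) + (14997,700)
step 8: (212079, 9899)  from 2·(75692,3533) + (60695,2833)
step 9: (499850, 23331)  from 2·(212079,9899) + (75692,3533)
→ (499850, 23331).  Check: 499850²=249850022500, 459·23331²=249850022499, difference 1.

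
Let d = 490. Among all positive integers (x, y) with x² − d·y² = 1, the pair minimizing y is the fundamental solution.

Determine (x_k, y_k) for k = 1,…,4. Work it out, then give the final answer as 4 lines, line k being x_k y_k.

√490 → a₀=22, period (7,2,1,4,4,4,1,2,7,44); ℓ=10 even so k=9
step 0: (22, 1)  from 22·(1,0) + (0,1)
step 1: (155, 7)  from 7·(22,1) + (1,0)
…
step 3: (487, 22)  from 1·(332,15) + (155,7)
…
step 5: (9607, 434)  from 4·(2280,103) + (487,22)
…
step 7: (50315, 2273)  from 1·(40708,1839) + (9607,434)
step 8: (141338, 6385)  from 2·(50315,2273) + (40708,1839)
step 9: (1039681, 46968)  from 7·(141338,6385) + (50315,2273)
(x₁, y₁) = (1039681, 46968);  1039681² − 490·46968² = 1 ✓
(1039681+46968√490)^2 = 2161873163521 + 97663474416√490
(1039681+46968√490)^3 = 4495316905044313921 + 203077717488555624√490
(1039681+46968√490)^4 = 9347391150304592810234881 + 422272088792340335957472√490

1039681 46968
2161873163521 97663474416
4495316905044313921 203077717488555624
9347391150304592810234881 422272088792340335957472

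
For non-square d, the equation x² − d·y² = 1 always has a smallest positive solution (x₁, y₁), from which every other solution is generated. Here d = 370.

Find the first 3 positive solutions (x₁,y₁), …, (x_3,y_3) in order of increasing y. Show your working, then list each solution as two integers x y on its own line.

213859 11118
91471343761 4755368724
39123940210553539 2033956799880714

√370 = [19; 4,4,38, …], period ℓ=3 (odd) → k=5
k=0  a_k=19  p_k/q_k = 19/1
k=1  a_k=4  p_k/q_k = 77/4
k=2  a_k=4  p_k/q_k = 327/17
…
k=4  a_k=4  p_k/q_k = 50339/2617
k=5  a_k=4  p_k/q_k = 213859/11118
(x₁, y₁) = (213859, 11118);  213859² − 370·11118² = 1 ✓
(213859+11118√370)^2 = 91471343761 + 4755368724√370
(213859+11118√370)^3 = 39123940210553539 + 2033956799880714√370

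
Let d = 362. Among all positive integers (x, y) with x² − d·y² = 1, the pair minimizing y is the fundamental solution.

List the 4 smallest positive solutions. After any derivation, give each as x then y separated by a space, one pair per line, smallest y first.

723 38
1045457 54948
1511730099 79454770
2185960677697 114891542472

[19; 38] for √362; ℓ=1 ⇒ convergent index 1
a_0=19:  p_0=19·1+0=19,  q_0=19·0+1=1
a_1=38:  p_1=38·19+1=723,  q_1=38·1+0=38
fundamental: x₁=723, y₁=38  (since 522729 − 362·1444 = 1)
(723+38√362)^2 = 1045457 + 54948√362
(723+38√362)^3 = 1511730099 + 79454770√362
(723+38√362)^4 = 2185960677697 + 114891542472√362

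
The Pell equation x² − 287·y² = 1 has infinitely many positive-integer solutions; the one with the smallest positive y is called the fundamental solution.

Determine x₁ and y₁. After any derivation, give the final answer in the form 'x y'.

√287 = [16; 1,15,1,32, …], period ℓ=4 (even) → k=3
a_0=16:  p_0=16·1+0=16,  q_0=16·0+1=1
…
a_2=15:  p_2=15·17+16=271,  q_2=15·1+1=16
a_3=1:  p_3=1·271+17=288,  q_3=1·16+1=17
→ (288, 17).  Check: 288²=82944, 287·17²=82943, difference 1.

288 17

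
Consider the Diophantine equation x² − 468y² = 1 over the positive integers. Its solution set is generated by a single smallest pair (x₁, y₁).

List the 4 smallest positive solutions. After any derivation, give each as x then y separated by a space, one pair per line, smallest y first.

649 30
842401 38940
1093435849 50544090
1419278889601 65606189880

[21; 1,1,1,2,1,1,1,42] for √468; ℓ=8 ⇒ convergent index 7
step 0: (21, 1)  from 21·(1,0) + (0,1)
step 1: (22, 1)  from 1·(21,1) + (1,0)
step 2: (43, 2)  from 1·(22,1) + (21,1)
…
step 4: (173, 8)  from 2·(65,3) + (43,2)
…
step 6: (411, 19)  from 1·(238,11) + (173,8)
step 7: (649, 30)  from 1·(411,19) + (238,11)
fundamental: x₁=649, y₁=30  (since 421201 − 468·900 = 1)
(649+30√468)^2 = 842401 + 38940√468
(649+30√468)^3 = 1093435849 + 50544090√468
(649+30√468)^4 = 1419278889601 + 65606189880√468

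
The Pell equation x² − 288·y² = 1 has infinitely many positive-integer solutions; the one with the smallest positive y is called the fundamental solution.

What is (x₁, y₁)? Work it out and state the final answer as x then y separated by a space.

17 1

√288 = [16; 1,32, …], period ℓ=2 (even) → k=1
a_0=16:  p_0=16·1+0=16,  q_0=16·0+1=1
a_1=1:  p_1=1·16+1=17,  q_1=1·1+0=1
→ (17, 1).  Check: 17²=289, 288·1²=288, difference 1.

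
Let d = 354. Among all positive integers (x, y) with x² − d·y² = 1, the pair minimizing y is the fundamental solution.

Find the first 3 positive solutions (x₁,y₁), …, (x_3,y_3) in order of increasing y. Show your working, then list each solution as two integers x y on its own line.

258065 13716
133195088449 7079239080
68745981000924305 3653807666346684

√354 = [18; 1,4,2,2,18,2,2,4,1,36, …], period ℓ=10 (even) → k=9
step 0: (18, 1)  from 18·(1,0) + (0,1)
…
step 2: (94, 5)  from 4·(19,1) + (18,1)
…
step 5: (9351, 497)  from 18·(508,27) + (207,11)
step 6: (19210, 1021)  from 2·(9351,497) + (508,27)
…
step 8: (210294, 11177)  from 4·(47771,2539) + (19210,1021)
step 9: (258065, 13716)  from 1·(210294,11177) + (47771,2539)
→ (258065, 13716).  Check: 258065²=66597544225, 354·13716²=66597544224, difference 1.
k=2:  x_2 = 258065·258065+354·13716·13716 = 133195088449,  y_2 = 258065·13716+13716·258065 = 7079239080
k=3:  x_3 = 258065·133195088449+354·13716·7079239080 = 68745981000924305,  y_3 = 258065·7079239080+13716·133195088449 = 3653807666346684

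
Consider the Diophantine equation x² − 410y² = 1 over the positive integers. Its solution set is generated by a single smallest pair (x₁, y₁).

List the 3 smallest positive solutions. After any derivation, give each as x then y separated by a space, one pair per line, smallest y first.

√410 → a₀=20, period (4,40); ℓ=2 even so k=1
a_0=20:  p_0=20·1+0=20,  q_0=20·0+1=1
a_1=4:  p_1=4·20+1=81,  q_1=4·1+0=4
fundamental: x₁=81, y₁=4  (since 6561 − 410·16 = 1)
(81+4√410)^2 = 13121 + 648√410
(81+4√410)^3 = 2125521 + 104972√410

81 4
13121 648
2125521 104972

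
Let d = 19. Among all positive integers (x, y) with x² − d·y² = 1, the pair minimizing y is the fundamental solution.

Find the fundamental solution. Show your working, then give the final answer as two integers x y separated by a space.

170 39

√19 → a₀=4, period (2,1,3,1,2,8); ℓ=6 even so k=5
i=0: a=4 ⇒ p=4, q=1
…
i=2: a=1 ⇒ p=13, q=3
…
i=4: a=1 ⇒ p=61, q=14
i=5: a=2 ⇒ p=170, q=39
fundamental: x₁=170, y₁=39  (since 28900 − 19·1521 = 1)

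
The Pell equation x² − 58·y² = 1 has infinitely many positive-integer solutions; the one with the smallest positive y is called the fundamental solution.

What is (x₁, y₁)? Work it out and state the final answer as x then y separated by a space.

19603 2574

√58 = [7; 1,1,1,1,1,1,14, …], period ℓ=7 (odd) → k=13
i=0: a=7 ⇒ p=7, q=1
i=1: a=1 ⇒ p=8, q=1
i=2: a=1 ⇒ p=15, q=2
…
i=7: a=14 ⇒ p=1447, q=190
…
i=10: a=1 ⇒ p=4539, q=596
i=11: a=1 ⇒ p=7532, q=989
i=12: a=1 ⇒ p=12071, q=1585
i=13: a=1 ⇒ p=19603, q=2574
(x₁, y₁) = (19603, 2574);  19603² − 58·2574² = 1 ✓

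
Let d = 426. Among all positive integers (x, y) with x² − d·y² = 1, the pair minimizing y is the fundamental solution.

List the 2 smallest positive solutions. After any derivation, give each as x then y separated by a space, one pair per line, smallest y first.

88751 4300
15753480001 763258600

√426 = [20; 1,1,1,3,2,6,2,3,1,1,1,40, …], period ℓ=12 (even) → k=11
k=0  a_k=20  p_k/q_k = 20/1
k=1  a_k=1  p_k/q_k = 21/1
…
k=4  a_k=3  p_k/q_k = 227/11
…
k=10  a_k=1  p_k/q_k = 56780/2751
k=11  a_k=1  p_k/q_k = 88751/4300
→ (88751, 4300).  Check: 88751²=7876740001, 426·4300²=7876740000, difference 1.
(88751+4300√426)^2 = 15753480001 + 763258600√426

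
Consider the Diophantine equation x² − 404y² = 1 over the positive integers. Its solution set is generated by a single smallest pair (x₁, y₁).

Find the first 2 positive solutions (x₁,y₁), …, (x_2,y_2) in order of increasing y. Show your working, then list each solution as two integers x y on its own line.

[20; 10,40] for √404; ℓ=2 ⇒ convergent index 1
step 0: (20, 1)  from 20·(1,0) + (0,1)
step 1: (201, 10)  from 10·(20,1) + (1,0)
fundamental: x₁=201, y₁=10  (since 40401 − 404·100 = 1)
k=2:  x_2 = 201·201+404·10·10 = 80801,  y_2 = 201·10+10·201 = 4020

201 10
80801 4020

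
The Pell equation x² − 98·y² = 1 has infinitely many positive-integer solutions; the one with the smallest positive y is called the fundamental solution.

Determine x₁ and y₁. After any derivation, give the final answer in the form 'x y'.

[9; 1,8,1,18] for √98; ℓ=4 ⇒ convergent index 3
a_0=9:  p_0=9·1+0=9,  q_0=9·0+1=1
a_1=1:  p_1=1·9+1=10,  q_1=1·1+0=1
a_2=8:  p_2=8·10+9=89,  q_2=8·1+1=9
a_3=1:  p_3=1·89+10=99,  q_3=1·9+1=10
(x₁, y₁) = (99, 10);  99² − 98·10² = 1 ✓

99 10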